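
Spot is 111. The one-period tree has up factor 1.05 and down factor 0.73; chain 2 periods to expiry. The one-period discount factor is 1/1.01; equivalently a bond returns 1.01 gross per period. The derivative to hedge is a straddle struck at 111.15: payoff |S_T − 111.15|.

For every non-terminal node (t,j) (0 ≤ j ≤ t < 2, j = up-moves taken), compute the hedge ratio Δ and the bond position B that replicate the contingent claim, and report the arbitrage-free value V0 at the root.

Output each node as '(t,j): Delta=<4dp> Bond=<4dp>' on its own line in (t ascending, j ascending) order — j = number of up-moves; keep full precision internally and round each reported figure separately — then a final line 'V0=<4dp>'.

(0,0): Delta=-0.4523 Bond=65.0208
(1,0): Delta=-1.0000 Bond=110.0495
(1,1): Delta=-0.3979 Bond=59.3312
V0=14.8133

The replicating-portfolio and risk-neutral prices coincide; use p* = (1.01−0.73)/(1.05−0.73) = 0.8750 for the latter.
At expiry t=2: V(2,0)=51.9981, V(2,1)=26.0685, V(2,2)=11.2275
  t=1,j=0: stock 81.0300 → up 85.0815 (V=26.0685), down 59.1519 (V=51.9981). Price 29.0195; hedge Δ=-1.0000, bond B=110.0495.
  t=1,j=1: stock 116.5500 → up 122.3775 (V=11.2275), down 85.0815 (V=26.0685). Price 12.9531; hedge Δ=-0.3979, bond B=59.3312.
  t=0,j=0: stock 111.0000 → up 116.5500 (V=12.9531), down 81.0300 (V=29.0195). Price 14.8133; hedge Δ=-0.4523, bond B=65.0208.
Self-financing check: at every node Δ·S+B equals the discounted successor values.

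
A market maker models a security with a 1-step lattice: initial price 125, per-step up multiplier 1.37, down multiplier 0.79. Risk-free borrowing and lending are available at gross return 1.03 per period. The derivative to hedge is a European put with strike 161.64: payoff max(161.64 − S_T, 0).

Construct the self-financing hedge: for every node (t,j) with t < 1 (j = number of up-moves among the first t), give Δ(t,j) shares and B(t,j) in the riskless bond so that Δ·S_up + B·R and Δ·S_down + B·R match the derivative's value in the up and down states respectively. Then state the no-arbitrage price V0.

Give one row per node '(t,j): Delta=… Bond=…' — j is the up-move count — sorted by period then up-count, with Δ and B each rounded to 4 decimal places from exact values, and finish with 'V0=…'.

(0,0): Delta=-0.8674 Bond=144.2238
V0=35.7928

The replicating-portfolio and risk-neutral prices coincide; use p* = (1.03−0.79)/(1.37−0.79) = 0.4138 for the latter.
At expiry t=1: V(1,0)=62.8900, V(1,1)=0.0000
  t=0,j=0: stock 125.0000 → up 171.2500 (V=0.0000), down 98.7500 (V=62.8900). Price 35.7928; hedge Δ=-0.8674, bond B=144.2238.
Each (Δ,B) replicates both successor values, so the strategy is self-financing and V0 is arbitrage-free.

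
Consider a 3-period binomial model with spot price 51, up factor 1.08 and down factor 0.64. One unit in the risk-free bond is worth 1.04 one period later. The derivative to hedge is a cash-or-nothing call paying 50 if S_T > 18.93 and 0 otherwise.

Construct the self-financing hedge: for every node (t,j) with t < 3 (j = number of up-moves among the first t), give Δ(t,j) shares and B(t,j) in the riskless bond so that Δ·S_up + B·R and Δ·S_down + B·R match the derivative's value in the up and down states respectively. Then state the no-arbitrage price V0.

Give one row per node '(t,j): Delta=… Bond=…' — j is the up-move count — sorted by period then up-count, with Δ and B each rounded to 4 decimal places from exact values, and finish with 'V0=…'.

The replicating-portfolio and risk-neutral prices coincide; use p* = (1.04−0.64)/(1.08−0.64) = 0.9091 for the latter.
Terminal payoffs: V(3,0)=0.0000, V(3,1)=50.0000, V(3,2)=50.0000, V(3,3)=50.0000
(2,0): S=20.8896. Δ = (V_up−V_dn)/(S_up−S_dn) = (50.0000−0.0000)/(22.5608−13.3693) = 5.4399. V = [p*·50.0000 + (1−p*)·0.0000]/1.04 = 43.7063. B = V − Δ·S = -69.9301.
(2,1): S=35.2512. Δ = (V_up−V_dn)/(S_up−S_dn) = (50.0000−50.0000)/(38.0713−22.5608) = 0.0000. V = [p*·50.0000 + (1−p*)·50.0000]/1.04 = 48.0769. B = V − Δ·S = 48.0769.
(2,2): S=59.4864. Δ = (V_up−V_dn)/(S_up−S_dn) = (50.0000−50.0000)/(64.2453−38.0713) = 0.0000. V = [p*·50.0000 + (1−p*)·50.0000]/1.04 = 48.0769. B = V − Δ·S = 48.0769.
(1,0): S=32.6400. Δ = (V_up−V_dn)/(S_up−S_dn) = (48.0769−43.7063)/(35.2512−20.8896) = 0.3043. V = [p*·48.0769 + (1−p*)·43.7063]/1.04 = 45.8458. B = V − Δ·S = 35.9125.
(1,1): S=55.0800. Δ = (V_up−V_dn)/(S_up−S_dn) = (48.0769−48.0769)/(59.4864−35.2512) = 0.0000. V = [p*·48.0769 + (1−p*)·48.0769]/1.04 = 46.2278. B = V − Δ·S = 46.2278.
(0,0): S=51.0000. Δ = (V_up−V_dn)/(S_up−S_dn) = (46.2278−45.8458)/(55.0800−32.6400) = 0.0170. V = [p*·46.2278 + (1−p*)·45.8458]/1.04 = 44.4164. B = V − Δ·S = 43.5481.
The time-0 hedge costs 44.4164, which is the no-arbitrage price.

(0,0): Delta=0.0170 Bond=43.5481
(1,0): Delta=0.3043 Bond=35.9125
(1,1): Delta=0.0000 Bond=46.2278
(2,0): Delta=5.4399 Bond=-69.9301
(2,1): Delta=0.0000 Bond=48.0769
(2,2): Delta=0.0000 Bond=48.0769
V0=44.4164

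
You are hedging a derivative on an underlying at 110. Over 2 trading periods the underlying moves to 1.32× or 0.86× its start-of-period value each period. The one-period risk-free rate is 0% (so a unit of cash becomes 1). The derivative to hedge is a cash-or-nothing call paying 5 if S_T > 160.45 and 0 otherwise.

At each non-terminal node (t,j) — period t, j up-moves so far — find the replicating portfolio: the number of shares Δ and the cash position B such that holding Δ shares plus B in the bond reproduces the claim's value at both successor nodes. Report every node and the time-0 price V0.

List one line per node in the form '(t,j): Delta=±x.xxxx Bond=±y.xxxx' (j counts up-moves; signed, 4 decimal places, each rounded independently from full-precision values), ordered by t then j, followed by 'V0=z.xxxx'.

(0,0): Delta=0.0301 Bond=-2.8450
(1,0): Delta=0.0000 Bond=0.0000
(1,1): Delta=0.0749 Bond=-9.3478
V0=0.4631

Risk-neutral probability p* = (R−d)/(u−d) = (1−0.86)/(1.32−0.86) = 0.3043.
Terminal payoffs: V(2,0)=0.0000, V(2,1)=0.0000, V(2,2)=5.0000
(1,0): S=94.6000. Δ = (V_up−V_dn)/(S_up−S_dn) = (0.0000−0.0000)/(124.8720−81.3560) = 0.0000. V = [p*·0.0000 + (1−p*)·0.0000]/1 = 0.0000. B = V − Δ·S = 0.0000.
(1,1): S=145.2000. Δ = (V_up−V_dn)/(S_up−S_dn) = (5.0000−0.0000)/(191.6640−124.8720) = 0.0749. V = [p*·5.0000 + (1−p*)·0.0000]/1 = 1.5217. B = V − Δ·S = -9.3478.
(0,0): S=110.0000. Δ = (V_up−V_dn)/(S_up−S_dn) = (1.5217−0.0000)/(145.2000−94.6000) = 0.0301. V = [p*·1.5217 + (1−p*)·0.0000]/1 = 0.4631. B = V − Δ·S = -2.8450.
Each (Δ,B) replicates both successor values, so the strategy is self-financing and V0 is arbitrage-free.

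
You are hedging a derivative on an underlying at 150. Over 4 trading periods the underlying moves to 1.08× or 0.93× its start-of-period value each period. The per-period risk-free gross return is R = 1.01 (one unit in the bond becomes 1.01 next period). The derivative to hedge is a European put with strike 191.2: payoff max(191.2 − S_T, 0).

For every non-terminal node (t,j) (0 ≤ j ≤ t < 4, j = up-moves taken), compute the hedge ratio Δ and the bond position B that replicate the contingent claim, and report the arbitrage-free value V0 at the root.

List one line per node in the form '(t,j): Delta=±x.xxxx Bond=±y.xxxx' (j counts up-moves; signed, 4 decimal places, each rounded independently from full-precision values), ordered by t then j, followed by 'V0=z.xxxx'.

Since d<R<u, set p* = (R−d)/(u−d) = 0.5333; price each node as the discounted p*-expectation of its children.
Terminal payoffs: V(4,0)=78.9922, V(4,1)=60.8942, V(4,2)=39.8771, V(4,3)=15.4702, V(4,4)=0.0000
Node (3,0) S=120.6536: V=(p*·60.8942+(1−p*)·78.9922)/1.01=68.6534; Δ=(60.8942−78.9922)/(130.3058−112.2078)=-1.0000; B=V−Δ·S=189.3069
Node (3,1) S=140.1138: V=(p*·39.8771+(1−p*)·60.8942)/1.01=49.1931; Δ=(39.8771−60.8942)/(151.3229−130.3058)=-1.0000; B=V−Δ·S=189.3069
Node (3,2) S=162.7128: V=(p*·15.4702+(1−p*)·39.8771)/1.01=26.5941; Δ=(15.4702−39.8771)/(175.7298−151.3229)=-1.0000; B=V−Δ·S=189.3069
Node (3,3) S=188.9568: V=(p*·0.0000+(1−p*)·15.4702)/1.01=7.1479; Δ=(0.0000−15.4702)/(204.0733−175.7298)=-0.5458; B=V−Δ·S=110.2824
Node (2,0) S=129.7350: V=(p*·49.1931+(1−p*)·68.6534)/1.01=57.6976; Δ=(49.1931−68.6534)/(140.1138−120.6536)=-1.0000; B=V−Δ·S=187.4326
Node (2,1) S=150.6600: V=(p*·26.5941+(1−p*)·49.1931)/1.01=36.7726; Δ=(26.5941−49.1931)/(162.7128−140.1138)=-1.0000; B=V−Δ·S=187.4326
Node (2,2) S=174.9600: V=(p*·7.1479+(1−p*)·26.5941)/1.01=16.0622; Δ=(7.1479−26.5941)/(188.9568−162.7128)=-0.7410; B=V−Δ·S=145.7035
Node (1,0) S=139.5000: V=(p*·36.7726+(1−p*)·57.6976)/1.01=46.0768; Δ=(36.7726−57.6976)/(150.6600−129.7350)=-1.0000; B=V−Δ·S=185.5768
Node (1,1) S=162.0000: V=(p*·16.0622+(1−p*)·36.7726)/1.01=25.4723; Δ=(16.0622−36.7726)/(174.9600−150.6600)=-0.8523; B=V−Δ·S=163.5417
Node (0,0) S=150.0000: V=(p*·25.4723+(1−p*)·46.0768)/1.01=34.7404; Δ=(25.4723−46.0768)/(162.0000−139.5000)=-0.9158; B=V−Δ·S=172.1037
Root portfolio cost Δ·150+B reproduces V0=34.7404.

(0,0): Delta=-0.9158 Bond=172.1037
(1,0): Delta=-1.0000 Bond=185.5768
(1,1): Delta=-0.8523 Bond=163.5417
(2,0): Delta=-1.0000 Bond=187.4326
(2,1): Delta=-1.0000 Bond=187.4326
(2,2): Delta=-0.7410 Bond=145.7035
(3,0): Delta=-1.0000 Bond=189.3069
(3,1): Delta=-1.0000 Bond=189.3069
(3,2): Delta=-1.0000 Bond=189.3069
(3,3): Delta=-0.5458 Bond=110.2824
V0=34.7404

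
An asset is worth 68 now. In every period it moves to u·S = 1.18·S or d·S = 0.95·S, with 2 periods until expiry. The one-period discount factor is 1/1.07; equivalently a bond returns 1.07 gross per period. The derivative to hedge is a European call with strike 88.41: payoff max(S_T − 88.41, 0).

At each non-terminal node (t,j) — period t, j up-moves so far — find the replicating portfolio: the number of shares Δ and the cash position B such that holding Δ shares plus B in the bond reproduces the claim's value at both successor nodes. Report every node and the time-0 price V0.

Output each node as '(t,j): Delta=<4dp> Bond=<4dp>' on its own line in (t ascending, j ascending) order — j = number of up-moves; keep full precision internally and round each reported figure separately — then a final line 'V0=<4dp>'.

(0,0): Delta=0.1956 Bond=-11.8078
(1,0): Delta=0.0000 Bond=0.0000
(1,1): Delta=0.3399 Bond=-24.2159
V0=1.4915

No-arbitrage ⇒ martingale measure with p* = (R−d)/(u−d) = 0.5217.
Terminal values V(2,·): V(2,0)=0.0000, V(2,1)=0.0000, V(2,2)=6.2732
  t=1,j=0: stock 64.6000 → up 76.2280 (V=0.0000), down 61.3700 (V=0.0000). Price 0.0000; hedge Δ=0.0000, bond B=0.0000.
  t=1,j=1: stock 80.2400 → up 94.6832 (V=6.2732), down 76.2280 (V=0.0000). Price 3.0589; hedge Δ=0.3399, bond B=-24.2159.
  t=0,j=0: stock 68.0000 → up 80.2400 (V=3.0589), down 64.6000 (V=0.0000). Price 1.4915; hedge Δ=0.1956, bond B=-11.8078.
Check: Δ(0,0)·S0 + B(0,0) = 1.4915 = V0.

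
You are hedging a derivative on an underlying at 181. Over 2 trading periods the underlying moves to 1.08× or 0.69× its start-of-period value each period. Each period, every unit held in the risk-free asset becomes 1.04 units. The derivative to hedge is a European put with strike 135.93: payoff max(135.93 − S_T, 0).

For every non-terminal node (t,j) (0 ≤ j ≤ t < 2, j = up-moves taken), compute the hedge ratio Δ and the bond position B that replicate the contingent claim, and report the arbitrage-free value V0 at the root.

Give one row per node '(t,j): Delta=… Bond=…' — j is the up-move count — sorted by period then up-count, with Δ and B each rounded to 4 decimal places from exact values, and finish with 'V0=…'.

The replicating-portfolio and risk-neutral prices coincide; use p* = (1.04−0.69)/(1.08−0.69) = 0.8974 for the latter.
At expiry t=2: V(2,0)=49.7559, V(2,1)=1.0488, V(2,2)=0.0000
Node (1,0) S=124.8900: V=(p*·1.0488+(1−p*)·49.7559)/1.04=5.8119; Δ=(1.0488−49.7559)/(134.8812−86.1741)=-1.0000; B=V−Δ·S=130.7019
Node (1,1) S=195.4800: V=(p*·0.0000+(1−p*)·1.0488)/1.04=0.1034; Δ=(0.0000−1.0488)/(211.1184−134.8812)=-0.0138; B=V−Δ·S=2.7927
Node (0,0) S=181.0000: V=(p*·0.1034+(1−p*)·5.8119)/1.04=0.6624; Δ=(0.1034−5.8119)/(195.4800−124.8900)=-0.0809; B=V−Δ·S=15.2996
Each (Δ,B) replicates both successor values, so the strategy is self-financing and V0 is arbitrage-free.

(0,0): Delta=-0.0809 Bond=15.2996
(1,0): Delta=-1.0000 Bond=130.7019
(1,1): Delta=-0.0138 Bond=2.7927
V0=0.6624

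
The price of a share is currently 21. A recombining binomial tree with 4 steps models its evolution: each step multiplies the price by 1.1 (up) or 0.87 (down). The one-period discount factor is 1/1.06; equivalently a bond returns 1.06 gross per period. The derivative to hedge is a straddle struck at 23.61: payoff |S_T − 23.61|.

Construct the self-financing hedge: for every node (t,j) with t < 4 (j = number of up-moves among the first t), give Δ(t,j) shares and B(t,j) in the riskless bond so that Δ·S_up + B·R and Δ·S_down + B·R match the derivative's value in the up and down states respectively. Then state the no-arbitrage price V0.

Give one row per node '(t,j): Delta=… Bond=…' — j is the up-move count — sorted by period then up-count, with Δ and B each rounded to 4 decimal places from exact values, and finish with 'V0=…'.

The replicating-portfolio and risk-neutral prices coincide; use p* = (1.06−0.87)/(1.1−0.87) = 0.8261 for the latter.
Terminal payoffs: V(4,0)=11.5792, V(4,1)=8.3986, V(4,2)=4.3772, V(4,3)=0.7074, V(4,4)=7.1361
  t=3,j=0: stock 13.8286 → up 15.2114 (V=8.3986), down 12.0308 (V=11.5792). Price 8.4450; hedge Δ=-1.0000, bond B=22.2736.
  t=3,j=1: stock 17.4844 → up 19.2328 (V=4.3772), down 15.2114 (V=8.3986). Price 4.7892; hedge Δ=-1.0000, bond B=22.2736.
  t=3,j=2: stock 22.1067 → up 24.3174 (V=0.7074), down 19.2328 (V=4.3772). Price 1.2694; hedge Δ=-0.7218, bond B=17.2251.
  t=3,j=3: stock 27.9510 → up 30.7461 (V=7.1361), down 24.3174 (V=0.7074). Price 5.6774; hedge Δ=1.0000, bond B=-22.2736.
  t=2,j=0: stock 15.8949 → up 17.4844 (V=4.7892), down 13.8286 (V=8.4450). Price 5.1179; hedge Δ=-1.0000, bond B=21.0128.
  t=2,j=1: stock 20.0970 → up 22.1067 (V=1.2694), down 17.4844 (V=4.7892). Price 1.7751; hedge Δ=-0.7615, bond B=17.0784.
  t=2,j=2: stock 25.4100 → up 27.9510 (V=5.6774), down 22.1067 (V=1.2694). Price 4.6328; hedge Δ=0.7542, bond B=-14.5323.
  t=1,j=0: stock 18.2700 → up 20.0970 (V=1.7751), down 15.8949 (V=5.1179). Price 2.2230; hedge Δ=-0.7955, bond B=16.7572.
  t=1,j=1: stock 23.1000 → up 25.4100 (V=4.6328), down 20.0970 (V=1.7751). Price 3.9017; hedge Δ=0.5379, bond B=-8.5234.
  t=0,j=0: stock 21.0000 → up 23.1000 (V=3.9017), down 18.2700 (V=2.2230). Price 3.4055; hedge Δ=0.3476, bond B=-3.8932.
Self-financing check: at every node Δ·S+B equals the discounted successor values.

(0,0): Delta=0.3476 Bond=-3.8932
(1,0): Delta=-0.7955 Bond=16.7572
(1,1): Delta=0.5379 Bond=-8.5234
(2,0): Delta=-1.0000 Bond=21.0128
(2,1): Delta=-0.7615 Bond=17.0784
(2,2): Delta=0.7542 Bond=-14.5323
(3,0): Delta=-1.0000 Bond=22.2736
(3,1): Delta=-1.0000 Bond=22.2736
(3,2): Delta=-0.7218 Bond=17.2251
(3,3): Delta=1.0000 Bond=-22.2736
V0=3.4055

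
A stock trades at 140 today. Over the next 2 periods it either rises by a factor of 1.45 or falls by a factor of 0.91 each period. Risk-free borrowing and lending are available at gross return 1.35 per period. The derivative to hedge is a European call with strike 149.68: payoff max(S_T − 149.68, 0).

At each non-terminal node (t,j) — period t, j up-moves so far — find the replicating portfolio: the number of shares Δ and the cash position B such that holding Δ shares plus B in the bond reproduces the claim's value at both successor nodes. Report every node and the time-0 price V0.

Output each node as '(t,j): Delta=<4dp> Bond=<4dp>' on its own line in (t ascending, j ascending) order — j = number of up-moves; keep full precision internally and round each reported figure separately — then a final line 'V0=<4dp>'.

(0,0): Delta=0.9388 Bond=-72.9216
(1,0): Delta=0.5095 Bond=-43.7524
(1,1): Delta=1.0000 Bond=-110.8741
V0=58.5060

Risk-neutral probability p* = (R−d)/(u−d) = (1.35−0.91)/(1.45−0.91) = 0.8148.
At expiry t=2: V(2,0)=0.0000, V(2,1)=35.0500, V(2,2)=144.6700
(1,0): S=127.4000. Δ = (V_up−V_dn)/(S_up−S_dn) = (35.0500−0.0000)/(184.7300−115.9340) = 0.5095. V = [p*·35.0500 + (1−p*)·0.0000]/1.35 = 21.1550. B = V − Δ·S = -43.7524.
(1,1): S=203.0000. Δ = (V_up−V_dn)/(S_up−S_dn) = (144.6700−35.0500)/(294.3500−184.7300) = 1.0000. V = [p*·144.6700 + (1−p*)·35.0500]/1.35 = 92.1259. B = V − Δ·S = -110.8741.
(0,0): S=140.0000. Δ = (V_up−V_dn)/(S_up−S_dn) = (92.1259−21.1550)/(203.0000−127.4000) = 0.9388. V = [p*·92.1259 + (1−p*)·21.1550]/1.35 = 58.5060. B = V − Δ·S = -72.9216.
Root portfolio cost Δ·140+B reproduces V0=58.5060.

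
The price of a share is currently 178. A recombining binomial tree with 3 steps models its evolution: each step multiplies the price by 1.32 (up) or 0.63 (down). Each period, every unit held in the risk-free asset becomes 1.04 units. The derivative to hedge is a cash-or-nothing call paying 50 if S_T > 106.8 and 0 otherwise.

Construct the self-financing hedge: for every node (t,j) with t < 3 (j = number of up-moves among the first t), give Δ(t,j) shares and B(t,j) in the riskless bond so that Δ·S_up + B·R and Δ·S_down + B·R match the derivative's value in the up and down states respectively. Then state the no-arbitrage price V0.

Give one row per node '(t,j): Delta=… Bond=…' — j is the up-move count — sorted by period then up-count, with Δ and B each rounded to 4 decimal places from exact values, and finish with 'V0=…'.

Since d<R<u, set p* = (R−d)/(u−d) = 0.5942; price each node as the discounted p*-expectation of its children.
Terminal payoffs: V(3,0)=0.0000, V(3,1)=0.0000, V(3,2)=50.0000, V(3,3)=50.0000
Node (2,0) S=70.6482: V=(p*·0.0000+(1−p*)·0.0000)/1.04=0.0000; Δ=(0.0000−0.0000)/(93.2556−44.5084)=0.0000; B=V−Δ·S=0.0000
Node (2,1) S=148.0248: V=(p*·50.0000+(1−p*)·0.0000)/1.04=28.5674; Δ=(50.0000−0.0000)/(195.3927−93.2556)=0.4895; B=V−Δ·S=-43.8963
Node (2,2) S=310.1472: V=(p*·50.0000+(1−p*)·50.0000)/1.04=48.0769; Δ=(50.0000−50.0000)/(409.3943−195.3927)=0.0000; B=V−Δ·S=48.0769
Node (1,0) S=112.1400: V=(p*·28.5674+(1−p*)·0.0000)/1.04=16.3220; Δ=(28.5674−0.0000)/(148.0248−70.6482)=0.3692; B=V−Δ·S=-25.0801
Node (1,1) S=234.9600: V=(p*·48.0769+(1−p*)·28.5674)/1.04=38.6154; Δ=(48.0769−28.5674)/(310.1472−148.0248)=0.1203; B=V−Δ·S=10.3408
Node (0,0) S=178.0000: V=(p*·38.6154+(1−p*)·16.3220)/1.04=28.4315; Δ=(38.6154−16.3220)/(234.9600−112.1400)=0.1815; B=V−Δ·S=-3.8778
Each (Δ,B) replicates both successor values, so the strategy is self-financing and V0 is arbitrage-free.

(0,0): Delta=0.1815 Bond=-3.8778
(1,0): Delta=0.3692 Bond=-25.0801
(1,1): Delta=0.1203 Bond=10.3408
(2,0): Delta=0.0000 Bond=0.0000
(2,1): Delta=0.4895 Bond=-43.8963
(2,2): Delta=0.0000 Bond=48.0769
V0=28.4315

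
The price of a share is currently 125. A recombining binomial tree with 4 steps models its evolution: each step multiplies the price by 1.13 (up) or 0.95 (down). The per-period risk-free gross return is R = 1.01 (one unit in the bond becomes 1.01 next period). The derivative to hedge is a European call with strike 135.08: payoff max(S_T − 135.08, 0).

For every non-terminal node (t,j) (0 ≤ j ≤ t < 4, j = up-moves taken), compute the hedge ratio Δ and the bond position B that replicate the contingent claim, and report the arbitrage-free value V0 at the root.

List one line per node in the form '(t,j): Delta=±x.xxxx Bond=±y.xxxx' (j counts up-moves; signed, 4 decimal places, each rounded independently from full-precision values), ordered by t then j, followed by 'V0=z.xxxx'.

(0,0): Delta=0.4855 Bond=-53.8746
(1,0): Delta=0.3219 Bond=-34.9901
(1,1): Delta=0.7605 Bond=-93.2600
(2,0): Delta=0.1458 Bond=-15.4701
(2,1): Delta=0.6181 Bond=-75.0797
(2,2): Delta=1.0000 Bond=-132.4184
(3,0): Delta=0.0000 Bond=0.0000
(3,1): Delta=0.3909 Bond=-46.8744
(3,2): Delta=1.0000 Bond=-133.7426
(3,3): Delta=1.0000 Bond=-133.7426
V0=6.8114

No-arbitrage ⇒ martingale measure with p* = (R−d)/(u−d) = 0.3333.
Terminal payoffs: V(4,0)=0.0000, V(4,1)=0.0000, V(4,2)=8.9703, V(4,3)=36.2640, V(4,4)=68.7292
Node (3,0) S=107.1719: V=(p*·0.0000+(1−p*)·0.0000)/1.01=0.0000; Δ=(0.0000−0.0000)/(121.1042−101.8133)=0.0000; B=V−Δ·S=0.0000
Node (3,1) S=127.4781: V=(p*·8.9703+(1−p*)·0.0000)/1.01=2.9605; Δ=(8.9703−0.0000)/(144.0503−121.1042)=0.3909; B=V−Δ·S=-46.8744
Node (3,2) S=151.6319: V=(p*·36.2640+(1−p*)·8.9703)/1.01=17.8893; Δ=(36.2640−8.9703)/(171.3440−144.0503)=1.0000; B=V−Δ·S=-133.7426
Node (3,3) S=180.3621: V=(p*·68.7292+(1−p*)·36.2640)/1.01=46.6196; Δ=(68.7292−36.2640)/(203.8092−171.3440)=1.0000; B=V−Δ·S=-133.7426
Node (2,0) S=112.8125: V=(p*·2.9605+(1−p*)·0.0000)/1.01=0.9771; Δ=(2.9605−0.0000)/(127.4781−107.1719)=0.1458; B=V−Δ·S=-15.4701
Node (2,1) S=134.1875: V=(p*·17.8893+(1−p*)·2.9605)/1.01=7.8582; Δ=(17.8893−2.9605)/(151.6319−127.4781)=0.6181; B=V−Δ·S=-75.0797
Node (2,2) S=159.6125: V=(p*·46.6196+(1−p*)·17.8893)/1.01=27.1941; Δ=(46.6196−17.8893)/(180.3621−151.6319)=1.0000; B=V−Δ·S=-132.4184
Node (1,0) S=118.7500: V=(p*·7.8582+(1−p*)·0.9771)/1.01=3.2384; Δ=(7.8582−0.9771)/(134.1875−112.8125)=0.3219; B=V−Δ·S=-34.9901
Node (1,1) S=141.2500: V=(p*·27.1941+(1−p*)·7.8582)/1.01=14.1619; Δ=(27.1941−7.8582)/(159.6125−134.1875)=0.7605; B=V−Δ·S=-93.2600
Node (0,0) S=125.0000: V=(p*·14.1619+(1−p*)·3.2384)/1.01=6.8114; Δ=(14.1619−3.2384)/(141.2500−118.7500)=0.4855; B=V−Δ·S=-53.8746
Root portfolio cost Δ·125+B reproduces V0=6.8114.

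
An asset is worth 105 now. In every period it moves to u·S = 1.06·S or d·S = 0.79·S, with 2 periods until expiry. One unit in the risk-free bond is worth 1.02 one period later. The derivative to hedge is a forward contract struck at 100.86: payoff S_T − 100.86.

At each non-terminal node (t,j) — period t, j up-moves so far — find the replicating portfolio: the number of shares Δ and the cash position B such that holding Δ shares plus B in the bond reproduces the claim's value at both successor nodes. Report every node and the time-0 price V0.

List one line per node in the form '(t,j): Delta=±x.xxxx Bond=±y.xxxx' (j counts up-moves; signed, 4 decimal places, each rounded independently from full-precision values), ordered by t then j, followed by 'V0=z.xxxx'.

(0,0): Delta=1.0000 Bond=-96.9435
(1,0): Delta=1.0000 Bond=-98.8824
(1,1): Delta=1.0000 Bond=-98.8824
V0=8.0565

Under the risk-neutral measure, an up-move has probability p* = (R−d)/(u−d) = 0.8519 and values discount at R = 1.02.
Terminal values V(2,·): V(2,0)=-35.3295, V(2,1)=-12.9330, V(2,2)=17.1180
Node (1,0) S=82.9500: V=(p*·-12.9330+(1−p*)·-35.3295)/1.02=-15.9324; Δ=(-12.9330−-35.3295)/(87.9270−65.5305)=1.0000; B=V−Δ·S=-98.8824
Node (1,1) S=111.3000: V=(p*·17.1180+(1−p*)·-12.9330)/1.02=12.4176; Δ=(17.1180−-12.9330)/(117.9780−87.9270)=1.0000; B=V−Δ·S=-98.8824
Node (0,0) S=105.0000: V=(p*·12.4176+(1−p*)·-15.9324)/1.02=8.0565; Δ=(12.4176−-15.9324)/(111.3000−82.9500)=1.0000; B=V−Δ·S=-96.9435
The time-0 hedge costs 8.0565, which is the no-arbitrage price.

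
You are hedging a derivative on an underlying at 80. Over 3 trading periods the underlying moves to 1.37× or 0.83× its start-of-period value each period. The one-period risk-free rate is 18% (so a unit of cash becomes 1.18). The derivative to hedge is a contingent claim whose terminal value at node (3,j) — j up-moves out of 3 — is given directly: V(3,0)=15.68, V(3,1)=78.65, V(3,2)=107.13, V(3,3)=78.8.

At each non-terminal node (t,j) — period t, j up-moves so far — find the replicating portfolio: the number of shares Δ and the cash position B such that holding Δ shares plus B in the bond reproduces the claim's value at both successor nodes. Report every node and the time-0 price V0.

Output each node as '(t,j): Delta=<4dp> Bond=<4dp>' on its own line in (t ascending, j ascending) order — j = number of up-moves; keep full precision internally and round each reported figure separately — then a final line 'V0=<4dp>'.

Risk-neutral probability p* = (R−d)/(u−d) = (1.18−0.83)/(1.37−0.83) = 0.6481.
Payoff layer (t=3): V(3,0)=15.6800, V(3,1)=78.6500, V(3,2)=107.1300, V(3,3)=78.8000
Node (2,0) S=55.1120: V=(p*·78.6500+(1−p*)·15.6800)/1.18=47.8762; Δ=(78.6500−15.6800)/(75.5034−45.7430)=2.1159; B=V−Δ·S=-68.7349
Node (2,1) S=90.9680: V=(p*·107.1300+(1−p*)·78.6500)/1.18=82.2960; Δ=(107.1300−78.6500)/(124.6262−75.5034)=0.5798; B=V−Δ·S=29.5552
Node (2,2) S=150.1520: V=(p*·78.8000+(1−p*)·107.1300)/1.18=75.2271; Δ=(78.8000−107.1300)/(205.7082−124.6262)=-0.3494; B=V−Δ·S=127.6901
Node (1,0) S=66.4000: V=(p*·82.2960+(1−p*)·47.8762)/1.18=59.4791; Δ=(82.2960−47.8762)/(90.9680−55.1120)=0.9599; B=V−Δ·S=-4.2613
Node (1,1) S=109.6000: V=(p*·75.2271+(1−p*)·82.2960)/1.18=65.8596; Δ=(75.2271−82.2960)/(150.1520−90.9680)=-0.1194; B=V−Δ·S=78.9501
Node (0,0) S=80.0000: V=(p*·65.8596+(1−p*)·59.4791)/1.18=53.9107; Δ=(65.8596−59.4791)/(109.6000−66.4000)=0.1477; B=V−Δ·S=42.0949
The time-0 hedge costs 53.9107, which is the no-arbitrage price.

(0,0): Delta=0.1477 Bond=42.0949
(1,0): Delta=0.9599 Bond=-4.2613
(1,1): Delta=-0.1194 Bond=78.9501
(2,0): Delta=2.1159 Bond=-68.7349
(2,1): Delta=0.5798 Bond=29.5552
(2,2): Delta=-0.3494 Bond=127.6901
V0=53.9107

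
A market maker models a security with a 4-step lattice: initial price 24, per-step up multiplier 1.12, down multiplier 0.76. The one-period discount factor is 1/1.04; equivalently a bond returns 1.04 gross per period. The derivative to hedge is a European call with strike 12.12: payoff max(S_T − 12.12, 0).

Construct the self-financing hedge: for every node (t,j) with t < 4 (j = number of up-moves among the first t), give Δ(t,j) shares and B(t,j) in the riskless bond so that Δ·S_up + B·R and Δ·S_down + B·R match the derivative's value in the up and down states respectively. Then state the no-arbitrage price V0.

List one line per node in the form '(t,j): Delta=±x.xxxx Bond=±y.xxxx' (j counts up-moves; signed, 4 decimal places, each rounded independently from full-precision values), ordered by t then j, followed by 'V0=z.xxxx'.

(0,0): Delta=0.9919 Bond=-10.1484
(1,0): Delta=0.9580 Bond=-9.9363
(1,1): Delta=0.9985 Bond=-10.7309
(2,0): Delta=0.7896 Bond=-7.9989
(2,1): Delta=0.9907 Bond=-11.0009
(2,2): Delta=1.0000 Bond=-11.2056
(3,0): Delta=0.0000 Bond=0.0000
(3,1): Delta=0.9427 Bond=-10.6956
(3,2): Delta=1.0000 Bond=-11.6538
(3,3): Delta=1.0000 Bond=-11.6538
V0=13.6577

No-arbitrage ⇒ martingale measure with p* = (R−d)/(u−d) = 0.7778.
Payoff layer (t=4): V(4,0)=0.0000, V(4,1)=0.0000, V(4,2)=5.2690, V(4,3)=13.5059, V(4,4)=25.6445
(3,0): S=10.5354. Δ = (V_up−V_dn)/(S_up−S_dn) = (0.0000−0.0000)/(11.7997−8.0069) = 0.0000. V = [p*·0.0000 + (1−p*)·0.0000]/1.04 = 0.0000. B = V − Δ·S = 0.0000.
(3,1): S=15.5259. Δ = (V_up−V_dn)/(S_up−S_dn) = (5.2690−0.0000)/(17.3890−11.7997) = 0.9427. V = [p*·5.2690 + (1−p*)·0.0000]/1.04 = 3.9405. B = V − Δ·S = -10.6956.
(3,2): S=22.8803. Δ = (V_up−V_dn)/(S_up−S_dn) = (13.5059−5.2690)/(25.6259−17.3890) = 1.0000. V = [p*·13.5059 + (1−p*)·5.2690]/1.04 = 11.2264. B = V − Δ·S = -11.6538.
(3,3): S=33.7183. Δ = (V_up−V_dn)/(S_up−S_dn) = (25.6445−13.5059)/(37.7645−25.6259) = 1.0000. V = [p*·25.6445 + (1−p*)·13.5059]/1.04 = 22.0644. B = V − Δ·S = -11.6538.
(2,0): S=13.8624. Δ = (V_up−V_dn)/(S_up−S_dn) = (3.9405−0.0000)/(15.5259−10.5354) = 0.7896. V = [p*·3.9405 + (1−p*)·0.0000]/1.04 = 2.9469. B = V − Δ·S = -7.9989.
(2,1): S=20.4288. Δ = (V_up−V_dn)/(S_up−S_dn) = (11.2264−3.9405)/(22.8803−15.5259) = 0.9907. V = [p*·11.2264 + (1−p*)·3.9405]/1.04 = 9.2378. B = V − Δ·S = -11.0009.
(2,2): S=30.1056. Δ = (V_up−V_dn)/(S_up−S_dn) = (22.0644−11.2264)/(33.7183−22.8803) = 1.0000. V = [p*·22.0644 + (1−p*)·11.2264]/1.04 = 18.9000. B = V − Δ·S = -11.2056.
(1,0): S=18.2400. Δ = (V_up−V_dn)/(S_up−S_dn) = (9.2378−2.9469)/(20.4288−13.8624) = 0.9580. V = [p*·9.2378 + (1−p*)·2.9469]/1.04 = 7.5383. B = V − Δ·S = -9.9363.
(1,1): S=26.8800. Δ = (V_up−V_dn)/(S_up−S_dn) = (18.9000−9.2378)/(30.1056−20.4288) = 0.9985. V = [p*·18.9000 + (1−p*)·9.2378]/1.04 = 16.1085. B = V − Δ·S = -10.7309.
(0,0): S=24.0000. Δ = (V_up−V_dn)/(S_up−S_dn) = (16.1085−7.5383)/(26.8800−18.2400) = 0.9919. V = [p*·16.1085 + (1−p*)·7.5383]/1.04 = 13.6577. B = V − Δ·S = -10.1484.
Check: Δ(0,0)·S0 + B(0,0) = 13.6577 = V0.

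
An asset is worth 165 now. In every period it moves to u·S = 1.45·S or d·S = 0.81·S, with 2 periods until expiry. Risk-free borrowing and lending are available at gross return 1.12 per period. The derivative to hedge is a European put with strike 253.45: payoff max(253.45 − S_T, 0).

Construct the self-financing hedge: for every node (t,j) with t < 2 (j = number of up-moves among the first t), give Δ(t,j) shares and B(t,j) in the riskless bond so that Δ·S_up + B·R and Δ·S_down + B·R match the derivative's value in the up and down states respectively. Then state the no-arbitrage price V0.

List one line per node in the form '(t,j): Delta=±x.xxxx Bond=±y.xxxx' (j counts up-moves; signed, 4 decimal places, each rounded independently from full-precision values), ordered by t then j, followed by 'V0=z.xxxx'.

(0,0): Delta=-0.6172 Bond=156.3728
(1,0): Delta=-1.0000 Bond=226.2946
(1,1): Delta=-0.3896 Bond=120.6799
V0=54.5297

Under the risk-neutral measure, an up-move has probability p* = (R−d)/(u−d) = 0.4844 and values discount at R = 1.12.
At expiry t=2: V(2,0)=145.1935, V(2,1)=59.6575, V(2,2)=0.0000
Node (1,0) S=133.6500: V=(p*·59.6575+(1−p*)·145.1935)/1.12=92.6446; Δ=(59.6575−145.1935)/(193.7925−108.2565)=-1.0000; B=V−Δ·S=226.2946
Node (1,1) S=239.2500: V=(p*·0.0000+(1−p*)·59.6575)/1.12=27.4651; Δ=(0.0000−59.6575)/(346.9125−193.7925)=-0.3896; B=V−Δ·S=120.6799
Node (0,0) S=165.0000: V=(p*·27.4651+(1−p*)·92.6446)/1.12=54.5297; Δ=(27.4651−92.6446)/(239.2500−133.6500)=-0.6172; B=V−Δ·S=156.3728
Each (Δ,B) replicates both successor values, so the strategy is self-financing and V0 is arbitrage-free.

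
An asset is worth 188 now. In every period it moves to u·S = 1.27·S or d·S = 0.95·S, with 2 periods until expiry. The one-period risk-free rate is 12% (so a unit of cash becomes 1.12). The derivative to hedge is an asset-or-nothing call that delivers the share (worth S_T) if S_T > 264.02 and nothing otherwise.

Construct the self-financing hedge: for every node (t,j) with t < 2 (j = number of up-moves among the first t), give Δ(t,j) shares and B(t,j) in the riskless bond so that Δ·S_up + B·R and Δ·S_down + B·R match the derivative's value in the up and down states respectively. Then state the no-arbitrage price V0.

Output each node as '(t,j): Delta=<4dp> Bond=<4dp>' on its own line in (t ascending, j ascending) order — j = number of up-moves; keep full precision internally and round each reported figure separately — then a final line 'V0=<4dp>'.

(0,0): Delta=2.3908 Bond=-381.2429
(1,0): Delta=0.0000 Bond=0.0000
(1,1): Delta=3.9687 Bond=-803.7498
V0=68.2224

Since d<R<u, set p* = (R−d)/(u−d) = 0.5313; price each node as the discounted p*-expectation of its children.
Payoff layer (t=2): V(2,0)=0.0000, V(2,1)=0.0000, V(2,2)=303.2252
(1,0): S=178.6000. Δ = (V_up−V_dn)/(S_up−S_dn) = (0.0000−0.0000)/(226.8220−169.6700) = 0.0000. V = [p*·0.0000 + (1−p*)·0.0000]/1.12 = 0.0000. B = V − Δ·S = 0.0000.
(1,1): S=238.7600. Δ = (V_up−V_dn)/(S_up−S_dn) = (303.2252−0.0000)/(303.2252−226.8220) = 3.9687. V = [p*·303.2252 + (1−p*)·0.0000]/1.12 = 143.8289. B = V − Δ·S = -803.7498.
(0,0): S=188.0000. Δ = (V_up−V_dn)/(S_up−S_dn) = (143.8289−0.0000)/(238.7600−178.6000) = 2.3908. V = [p*·143.8289 + (1−p*)·0.0000]/1.12 = 68.2224. B = V − Δ·S = -381.2429.
The time-0 hedge costs 68.2224, which is the no-arbitrage price.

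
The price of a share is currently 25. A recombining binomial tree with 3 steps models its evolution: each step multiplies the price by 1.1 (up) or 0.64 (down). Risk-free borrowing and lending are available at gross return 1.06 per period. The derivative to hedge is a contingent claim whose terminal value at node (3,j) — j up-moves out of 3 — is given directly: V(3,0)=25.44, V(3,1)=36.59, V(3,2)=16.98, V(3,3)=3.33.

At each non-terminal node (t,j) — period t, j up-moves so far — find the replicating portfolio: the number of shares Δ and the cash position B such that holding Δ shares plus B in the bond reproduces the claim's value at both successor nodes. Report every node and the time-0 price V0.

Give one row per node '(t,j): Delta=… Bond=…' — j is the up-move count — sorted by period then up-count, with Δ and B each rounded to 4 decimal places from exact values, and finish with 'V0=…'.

The replicating-portfolio and risk-neutral prices coincide; use p* = (1.06−0.64)/(1.1−0.64) = 0.9130 for the latter.
Terminal payoffs: V(3,0)=25.4400, V(3,1)=36.5900, V(3,2)=16.9800, V(3,3)=3.3300
  t=2,j=0: stock 10.2400 → up 11.2640 (V=36.5900), down 6.5536 (V=25.4400). Price 33.6042; hedge Δ=2.3671, bond B=9.3651.
  t=2,j=1: stock 17.6000 → up 19.3600 (V=16.9800), down 11.2640 (V=36.5900). Price 17.6276; hedge Δ=-2.4222, bond B=60.2580.
  t=2,j=2: stock 30.2500 → up 33.2750 (V=3.3300), down 19.3600 (V=16.9800). Price 4.2613; hedge Δ=-0.9810, bond B=33.9352.
  t=1,j=0: stock 16.0000 → up 17.6000 (V=17.6276), down 10.2400 (V=33.6042). Price 17.9404; hedge Δ=-2.1707, bond B=52.6722.
  t=1,j=1: stock 27.5000 → up 30.2500 (V=4.2613), down 17.6000 (V=17.6276). Price 5.1166; hedge Δ=-1.0566, bond B=34.1737.
  t=0,j=0: stock 25.0000 → up 27.5000 (V=5.1166), down 16.0000 (V=17.9404). Price 5.8790; hedge Δ=-1.1151, bond B=33.7569.
Root portfolio cost Δ·25+B reproduces V0=5.8790.

(0,0): Delta=-1.1151 Bond=33.7569
(1,0): Delta=-2.1707 Bond=52.6722
(1,1): Delta=-1.0566 Bond=34.1737
(2,0): Delta=2.3671 Bond=9.3651
(2,1): Delta=-2.4222 Bond=60.2580
(2,2): Delta=-0.9810 Bond=33.9352
V0=5.8790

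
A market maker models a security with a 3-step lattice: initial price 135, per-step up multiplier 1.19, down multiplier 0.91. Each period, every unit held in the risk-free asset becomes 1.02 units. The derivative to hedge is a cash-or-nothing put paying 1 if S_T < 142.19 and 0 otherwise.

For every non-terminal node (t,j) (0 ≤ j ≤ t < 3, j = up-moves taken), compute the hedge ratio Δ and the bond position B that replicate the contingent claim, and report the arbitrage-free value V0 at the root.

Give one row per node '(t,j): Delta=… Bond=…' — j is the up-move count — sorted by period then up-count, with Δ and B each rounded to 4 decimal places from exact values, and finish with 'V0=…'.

The replicating-portfolio and risk-neutral prices coincide; use p* = (1.02−0.91)/(1.19−0.91) = 0.3929 for the latter.
Payoff layer (t=3): V(3,0)=1.0000, V(3,1)=1.0000, V(3,2)=0.0000, V(3,3)=0.0000
Node (2,0) S=111.7935: V=(p*·1.0000+(1−p*)·1.0000)/1.02=0.9804; Δ=(1.0000−1.0000)/(133.0343−101.7321)=0.0000; B=V−Δ·S=0.9804
Node (2,1) S=146.1915: V=(p*·0.0000+(1−p*)·1.0000)/1.02=0.5952; Δ=(0.0000−1.0000)/(173.9679−133.0343)=-0.0244; B=V−Δ·S=4.1667
Node (2,2) S=191.1735: V=(p*·0.0000+(1−p*)·0.0000)/1.02=0.0000; Δ=(0.0000−0.0000)/(227.4965−173.9679)=0.0000; B=V−Δ·S=0.0000
Node (1,0) S=122.8500: V=(p*·0.5952+(1−p*)·0.9804)/1.02=0.8128; Δ=(0.5952−0.9804)/(146.1915−111.7935)=-0.0112; B=V−Δ·S=2.1884
Node (1,1) S=160.6500: V=(p*·0.0000+(1−p*)·0.5952)/1.02=0.3543; Δ=(0.0000−0.5952)/(191.1735−146.1915)=-0.0132; B=V−Δ·S=2.4802
Node (0,0) S=135.0000: V=(p*·0.3543+(1−p*)·0.8128)/1.02=0.6203; Δ=(0.3543−0.8128)/(160.6500−122.8500)=-0.0121; B=V−Δ·S=2.2578
Each (Δ,B) replicates both successor values, so the strategy is self-financing and V0 is arbitrage-free.

(0,0): Delta=-0.0121 Bond=2.2578
(1,0): Delta=-0.0112 Bond=2.1884
(1,1): Delta=-0.0132 Bond=2.4802
(2,0): Delta=0.0000 Bond=0.9804
(2,1): Delta=-0.0244 Bond=4.1667
(2,2): Delta=0.0000 Bond=0.0000
V0=0.6203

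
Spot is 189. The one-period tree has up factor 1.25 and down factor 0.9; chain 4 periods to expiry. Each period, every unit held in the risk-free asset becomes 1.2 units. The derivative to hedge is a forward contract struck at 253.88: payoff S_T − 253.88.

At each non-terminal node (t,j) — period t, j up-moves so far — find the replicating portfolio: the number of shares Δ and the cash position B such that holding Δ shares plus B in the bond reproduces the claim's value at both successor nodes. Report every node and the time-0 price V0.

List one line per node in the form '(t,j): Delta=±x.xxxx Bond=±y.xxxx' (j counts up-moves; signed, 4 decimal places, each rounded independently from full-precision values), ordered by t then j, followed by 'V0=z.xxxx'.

(0,0): Delta=1.0000 Bond=-122.4344
(1,0): Delta=1.0000 Bond=-146.9213
(1,1): Delta=1.0000 Bond=-146.9213
(2,0): Delta=1.0000 Bond=-176.3056
(2,1): Delta=1.0000 Bond=-176.3056
(2,2): Delta=1.0000 Bond=-176.3056
(3,0): Delta=1.0000 Bond=-211.5667
(3,1): Delta=1.0000 Bond=-211.5667
(3,2): Delta=1.0000 Bond=-211.5667
(3,3): Delta=1.0000 Bond=-211.5667
V0=66.5656

The replicating-portfolio and risk-neutral prices coincide; use p* = (1.2−0.9)/(1.25−0.9) = 0.8571 for the latter.
At expiry t=4: V(4,0)=-129.8771, V(4,1)=-81.6537, V(4,2)=-14.6769, V(4,3)=78.3466, V(4,4)=207.5458
Node (3,0) S=137.7810: V=(p*·-81.6537+(1−p*)·-129.8771)/1.2=-73.7857; Δ=(-81.6537−-129.8771)/(172.2262−124.0029)=1.0000; B=V−Δ·S=-211.5667
Node (3,1) S=191.3625: V=(p*·-14.6769+(1−p*)·-81.6537)/1.2=-20.2042; Δ=(-14.6769−-81.6537)/(239.2031−172.2263)=1.0000; B=V−Δ·S=-211.5667
Node (3,2) S=265.7812: V=(p*·78.3466+(1−p*)·-14.6769)/1.2=54.2146; Δ=(78.3466−-14.6769)/(332.2266−239.2031)=1.0000; B=V−Δ·S=-211.5667
Node (3,3) S=369.1406: V=(p*·207.5458+(1−p*)·78.3466)/1.2=157.5740; Δ=(207.5458−78.3466)/(461.4258−332.2266)=1.0000; B=V−Δ·S=-211.5667
Node (2,0) S=153.0900: V=(p*·-20.2042+(1−p*)·-73.7857)/1.2=-23.2156; Δ=(-20.2042−-73.7857)/(191.3625−137.7810)=1.0000; B=V−Δ·S=-176.3056
Node (2,1) S=212.6250: V=(p*·54.2146+(1−p*)·-20.2042)/1.2=36.3194; Δ=(54.2146−-20.2042)/(265.7812−191.3625)=1.0000; B=V−Δ·S=-176.3056
Node (2,2) S=295.3125: V=(p*·157.5740+(1−p*)·54.2146)/1.2=119.0069; Δ=(157.5740−54.2146)/(369.1406−265.7812)=1.0000; B=V−Δ·S=-176.3056
Node (1,0) S=170.1000: V=(p*·36.3194+(1−p*)·-23.2156)/1.2=23.1787; Δ=(36.3194−-23.2156)/(212.6250−153.0900)=1.0000; B=V−Δ·S=-146.9213
Node (1,1) S=236.2500: V=(p*·119.0069+(1−p*)·36.3194)/1.2=89.3287; Δ=(119.0069−36.3194)/(295.3125−212.6250)=1.0000; B=V−Δ·S=-146.9213
Node (0,0) S=189.0000: V=(p*·89.3287+(1−p*)·23.1787)/1.2=66.5656; Δ=(89.3287−23.1787)/(236.2500−170.1000)=1.0000; B=V−Δ·S=-122.4344
Root portfolio cost Δ·189+B reproduces V0=66.5656.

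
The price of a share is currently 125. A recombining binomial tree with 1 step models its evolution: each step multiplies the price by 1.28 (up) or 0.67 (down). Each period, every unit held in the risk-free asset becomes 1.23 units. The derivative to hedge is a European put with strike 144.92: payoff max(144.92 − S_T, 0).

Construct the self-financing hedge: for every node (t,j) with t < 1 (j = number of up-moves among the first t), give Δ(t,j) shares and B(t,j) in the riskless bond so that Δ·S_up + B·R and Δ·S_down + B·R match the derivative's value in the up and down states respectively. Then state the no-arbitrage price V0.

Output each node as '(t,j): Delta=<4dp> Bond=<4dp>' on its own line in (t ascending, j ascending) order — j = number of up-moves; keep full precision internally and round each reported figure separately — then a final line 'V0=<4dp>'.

Under the risk-neutral measure, an up-move has probability p* = (R−d)/(u−d) = 0.9180 and values discount at R = 1.23.
At expiry t=1: V(1,0)=61.1700, V(1,1)=0.0000
  t=0,j=0: stock 125.0000 → up 160.0000 (V=0.0000), down 83.7500 (V=61.1700). Price 4.0764; hedge Δ=-0.8022, bond B=104.3551.
Root portfolio cost Δ·125+B reproduces V0=4.0764.

(0,0): Delta=-0.8022 Bond=104.3551
V0=4.0764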